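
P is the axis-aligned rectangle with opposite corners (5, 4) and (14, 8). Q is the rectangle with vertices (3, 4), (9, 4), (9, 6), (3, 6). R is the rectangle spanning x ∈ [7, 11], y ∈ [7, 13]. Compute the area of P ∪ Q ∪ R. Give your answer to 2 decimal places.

By inclusion–exclusion:
Individual areas: |P| = 36, |Q| = 12, |R| = 24.
|P∩Q|: x∈[5,9], y∈[4,6] → 4·2 = 8.
|P∩R|: x∈[7,11], y∈[7,8] → 4·1 = 4.
|Q∩R| = 0 (no overlap).
|P∩Q∩R| = 0.
|P ∪ Q ∪ R| = 72 − 12 + 0 = 60.00.

60.00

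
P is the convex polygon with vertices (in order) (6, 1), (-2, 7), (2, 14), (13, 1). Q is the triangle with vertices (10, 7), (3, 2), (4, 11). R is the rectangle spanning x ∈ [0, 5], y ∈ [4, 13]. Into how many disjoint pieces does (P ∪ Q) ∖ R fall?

3

(P ∪ Q) ∖ R splits into 3 disjoint pieces (area 45.5305, area 5, area 0.7088).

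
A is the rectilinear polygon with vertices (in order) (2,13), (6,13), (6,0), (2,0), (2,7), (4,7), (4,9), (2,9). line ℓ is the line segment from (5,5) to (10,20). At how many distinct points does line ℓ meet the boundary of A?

The segment meets the boundary at (6,8).

1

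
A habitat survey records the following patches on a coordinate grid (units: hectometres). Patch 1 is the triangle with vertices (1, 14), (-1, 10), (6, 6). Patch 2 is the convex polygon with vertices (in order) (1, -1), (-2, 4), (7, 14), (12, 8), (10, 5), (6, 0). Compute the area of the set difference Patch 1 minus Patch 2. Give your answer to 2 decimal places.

|Patch 1| = 18, |Patch 1∩Patch 2| = 5.3504.
|Patch 1 ∖ Patch 2| = |Patch 1| − |Patch 1∩Patch 2| = 18 − 5.3504 = 12.65.

12.65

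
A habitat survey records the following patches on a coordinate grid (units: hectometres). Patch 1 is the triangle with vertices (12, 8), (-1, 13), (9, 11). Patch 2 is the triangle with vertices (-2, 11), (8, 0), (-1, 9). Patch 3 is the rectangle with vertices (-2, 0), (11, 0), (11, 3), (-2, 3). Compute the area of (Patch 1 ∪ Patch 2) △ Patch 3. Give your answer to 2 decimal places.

54.68

|Patch 1 ∪ Patch 2| = 16.5.
|(Patch 1 ∪ Patch 2) ∩ Patch 3| = 0.4091.
|(Patch 1 ∪ Patch 2) △ Patch 3| = 16.5 + 39 − 0.8182 = 54.68.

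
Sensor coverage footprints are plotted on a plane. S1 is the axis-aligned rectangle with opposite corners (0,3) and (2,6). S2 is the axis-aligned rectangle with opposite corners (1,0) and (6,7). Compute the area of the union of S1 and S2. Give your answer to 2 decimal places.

By inclusion–exclusion:
Individual areas: |S1| = 6, |S2| = 35.
|S1∩S2|: x∈[1,2], y∈[3,6] → 1·3 = 3.
|S1 ∪ S2| = 41 − 3 = 38.00.

38.00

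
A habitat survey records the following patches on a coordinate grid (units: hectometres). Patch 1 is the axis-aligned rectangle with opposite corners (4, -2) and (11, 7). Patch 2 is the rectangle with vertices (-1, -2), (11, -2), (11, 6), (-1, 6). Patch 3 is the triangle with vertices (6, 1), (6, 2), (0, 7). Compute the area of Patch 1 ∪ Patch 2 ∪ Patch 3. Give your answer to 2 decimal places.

103.10

By inclusion–exclusion:
Individual areas: |Patch 1| = 63, |Patch 2| = 96, |Patch 3| = 3.
|Patch 1∩Patch 2|: x∈[4,11], y∈[-2,6] → 7·8 = 56.
|Patch 1∩Patch 3| = 1.6667.
|Patch 2∩Patch 3| = 2.9.
|Patch 1∩Patch 2∩Patch 3| = 1.6667.
|Patch 1 ∪ Patch 2 ∪ Patch 3| = 162 − 60.5667 + 1.6667 = 103.10.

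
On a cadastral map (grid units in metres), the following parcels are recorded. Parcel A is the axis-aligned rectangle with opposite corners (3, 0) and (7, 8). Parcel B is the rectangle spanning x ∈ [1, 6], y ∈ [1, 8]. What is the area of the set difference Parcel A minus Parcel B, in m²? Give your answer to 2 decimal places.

11.00

|Parcel A∩Parcel B|: x∈[3,6], y∈[1,8] → 3·7 = 21.
|Parcel A| = 32.
|Parcel A ∖ Parcel B| = |Parcel A| − |Parcel A∩Parcel B| = 32 − 21 = 11.00.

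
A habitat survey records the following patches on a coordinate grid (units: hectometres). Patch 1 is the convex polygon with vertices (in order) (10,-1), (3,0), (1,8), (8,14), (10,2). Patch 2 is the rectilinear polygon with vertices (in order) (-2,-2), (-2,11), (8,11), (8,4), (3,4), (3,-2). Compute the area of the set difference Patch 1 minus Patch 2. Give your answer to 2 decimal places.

44.75

|Patch 1| = 88.5, |Patch 1∩Patch 2| = 43.75.
|Patch 1 ∖ Patch 2| = |Patch 1| − |Patch 1∩Patch 2| = 88.5 − 43.75 = 44.75.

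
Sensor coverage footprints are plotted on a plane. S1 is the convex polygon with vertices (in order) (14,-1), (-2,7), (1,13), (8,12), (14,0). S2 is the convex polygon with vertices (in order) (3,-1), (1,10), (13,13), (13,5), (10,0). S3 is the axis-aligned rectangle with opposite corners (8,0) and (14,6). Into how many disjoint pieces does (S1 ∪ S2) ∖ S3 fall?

(S1 ∪ S2) ∖ S3 splits into 2 disjoint pieces (area 127.1639, area 1).

2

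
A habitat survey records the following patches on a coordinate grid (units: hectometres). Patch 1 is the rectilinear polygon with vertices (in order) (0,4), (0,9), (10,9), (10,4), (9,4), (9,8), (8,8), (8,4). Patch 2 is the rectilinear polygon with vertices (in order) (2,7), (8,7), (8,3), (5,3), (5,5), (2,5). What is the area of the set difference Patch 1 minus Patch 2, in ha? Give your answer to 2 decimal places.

31.00

|Patch 1| = 46, |Patch 1∩Patch 2| = 15.
|Patch 1 ∖ Patch 2| = |Patch 1| − |Patch 1∩Patch 2| = 46 − 15 = 31.00.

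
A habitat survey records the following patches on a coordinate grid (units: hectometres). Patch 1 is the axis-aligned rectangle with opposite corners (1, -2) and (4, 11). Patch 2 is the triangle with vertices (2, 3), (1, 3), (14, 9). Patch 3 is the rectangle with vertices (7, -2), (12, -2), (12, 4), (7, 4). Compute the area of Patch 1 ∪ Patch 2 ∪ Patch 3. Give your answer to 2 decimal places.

70.92

By inclusion–exclusion:
Individual areas: |Patch 1| = 39, |Patch 2| = 3, |Patch 3| = 30.
|Patch 1∩Patch 2| = 1.0769.
|Patch 1∩Patch 3| = 0 (no overlap).
|Patch 2∩Patch 3| = 0.
|Patch 1∩Patch 2∩Patch 3| = 0.
|Patch 1 ∪ Patch 2 ∪ Patch 3| = 72 − 1.0769 + 0 = 70.92.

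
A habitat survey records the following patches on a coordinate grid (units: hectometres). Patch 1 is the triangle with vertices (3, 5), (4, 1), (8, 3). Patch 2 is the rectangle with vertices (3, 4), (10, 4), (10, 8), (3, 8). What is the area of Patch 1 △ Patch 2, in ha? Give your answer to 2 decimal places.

|Patch 1| = 9, |Patch 2| = 28, |Patch 1∩Patch 2| = 1.125.
|Patch 1 △ Patch 2| = |Patch 1| + |Patch 2| − 2·|Patch 1∩Patch 2| = 9 + 28 − 2.25 = 34.75.

34.75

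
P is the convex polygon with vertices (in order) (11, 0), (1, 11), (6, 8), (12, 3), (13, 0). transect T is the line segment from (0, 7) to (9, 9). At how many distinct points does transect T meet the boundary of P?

The segment meets the boundary at (3.857,7.857), (5.595,8.243).

2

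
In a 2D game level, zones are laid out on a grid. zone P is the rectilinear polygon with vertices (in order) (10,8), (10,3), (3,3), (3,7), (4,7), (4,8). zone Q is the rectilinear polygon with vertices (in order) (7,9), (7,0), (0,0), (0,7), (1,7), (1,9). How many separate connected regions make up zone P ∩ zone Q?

1

zone P ∩ zone Q is a single connected region.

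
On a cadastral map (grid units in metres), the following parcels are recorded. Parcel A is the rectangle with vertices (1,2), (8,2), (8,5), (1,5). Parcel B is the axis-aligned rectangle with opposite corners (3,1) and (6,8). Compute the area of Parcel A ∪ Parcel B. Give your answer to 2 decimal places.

33.00

By inclusion–exclusion:
Individual areas: |Parcel A| = 21, |Parcel B| = 21.
|Parcel A∩Parcel B|: x∈[3,6], y∈[2,5] → 3·3 = 9.
|Parcel A ∪ Parcel B| = 42 − 9 = 33.00.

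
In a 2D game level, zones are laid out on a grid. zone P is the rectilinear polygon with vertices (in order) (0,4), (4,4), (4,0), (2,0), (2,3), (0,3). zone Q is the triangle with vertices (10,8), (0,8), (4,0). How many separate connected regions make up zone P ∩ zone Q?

zone P ∩ zone Q is a single connected region.

1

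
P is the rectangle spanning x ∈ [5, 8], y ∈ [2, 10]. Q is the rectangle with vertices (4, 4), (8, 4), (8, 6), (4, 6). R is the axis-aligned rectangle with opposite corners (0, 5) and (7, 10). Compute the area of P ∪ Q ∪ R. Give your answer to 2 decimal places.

50.00

By inclusion–exclusion:
Individual areas: |P| = 24, |Q| = 8, |R| = 35.
|P∩Q|: x∈[5,8], y∈[4,6] → 3·2 = 6.
|P∩R|: x∈[5,7], y∈[5,10] → 2·5 = 10.
|Q∩R|: x∈[4,7], y∈[5,6] → 3·1 = 3.
|P∩Q∩R| = 2.
|P ∪ Q ∪ R| = 67 − 19 + 2 = 50.00.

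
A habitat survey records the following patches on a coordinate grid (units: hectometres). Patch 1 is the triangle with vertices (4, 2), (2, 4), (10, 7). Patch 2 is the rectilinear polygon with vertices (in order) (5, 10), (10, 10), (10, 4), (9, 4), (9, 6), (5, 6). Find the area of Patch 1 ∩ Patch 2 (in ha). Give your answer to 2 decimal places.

The intersection is the polygon with vertices (10,7), (8.8,6), (7.333,6).
By the shoelace formula its area is 0.73.

0.73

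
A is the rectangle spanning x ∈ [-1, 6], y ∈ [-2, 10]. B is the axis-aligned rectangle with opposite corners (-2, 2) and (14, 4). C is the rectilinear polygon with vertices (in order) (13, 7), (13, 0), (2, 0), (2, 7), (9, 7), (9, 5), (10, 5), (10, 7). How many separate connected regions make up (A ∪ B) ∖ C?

2

(A ∪ B) ∖ C splits into 2 disjoint pieces (area 58, area 2).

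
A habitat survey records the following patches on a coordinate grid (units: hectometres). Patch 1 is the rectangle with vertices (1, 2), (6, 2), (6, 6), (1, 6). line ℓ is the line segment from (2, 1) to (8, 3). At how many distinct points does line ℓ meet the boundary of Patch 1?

The segment meets the boundary at (5,2), (6,2.333).

2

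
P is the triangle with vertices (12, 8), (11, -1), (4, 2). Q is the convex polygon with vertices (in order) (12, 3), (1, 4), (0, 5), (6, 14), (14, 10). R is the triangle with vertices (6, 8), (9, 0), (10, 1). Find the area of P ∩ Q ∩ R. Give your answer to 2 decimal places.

1.04

The intersection is the polygon with vertices (7.729,3.388), (7.317,4.488), (7.8,4.85), (8.685,3.301).
By the shoelace formula its area is 1.04.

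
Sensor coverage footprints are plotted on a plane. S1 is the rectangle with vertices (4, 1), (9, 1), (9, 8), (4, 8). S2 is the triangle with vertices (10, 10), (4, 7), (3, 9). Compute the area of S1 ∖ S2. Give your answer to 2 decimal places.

34.00

|S1| = 35, |S1∩S2| = 1.
|S1 ∖ S2| = |S1| − |S1∩S2| = 35 − 1 = 34.00.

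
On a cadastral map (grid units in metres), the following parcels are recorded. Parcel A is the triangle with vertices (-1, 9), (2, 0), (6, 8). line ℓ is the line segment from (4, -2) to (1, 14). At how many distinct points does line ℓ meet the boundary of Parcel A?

2

The segment meets the boundary at (2.018,8.569), (3.182,2.364).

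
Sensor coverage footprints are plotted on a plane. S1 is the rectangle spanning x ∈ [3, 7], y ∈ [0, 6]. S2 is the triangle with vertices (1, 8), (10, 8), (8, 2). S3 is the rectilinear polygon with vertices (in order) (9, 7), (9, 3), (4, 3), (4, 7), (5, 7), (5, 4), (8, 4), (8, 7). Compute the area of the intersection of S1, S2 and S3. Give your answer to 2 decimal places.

1.75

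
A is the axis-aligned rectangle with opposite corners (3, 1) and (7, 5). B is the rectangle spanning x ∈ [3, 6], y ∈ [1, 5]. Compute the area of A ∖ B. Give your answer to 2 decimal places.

|A∩B|: x∈[3,6], y∈[1,5] → 3·4 = 12.
|A| = 16.
|A ∖ B| = |A| − |A∩B| = 16 − 12 = 4.00.

4.00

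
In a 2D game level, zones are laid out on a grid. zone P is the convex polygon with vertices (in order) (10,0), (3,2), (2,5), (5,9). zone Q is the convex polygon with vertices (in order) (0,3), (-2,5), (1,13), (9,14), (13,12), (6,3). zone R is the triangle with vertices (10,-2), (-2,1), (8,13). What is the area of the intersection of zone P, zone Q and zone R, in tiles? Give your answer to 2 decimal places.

The intersection is the polygon with vertices (5,9), (7.361,4.75), (6,3), (2.667,3), (2,5).
By the shoelace formula its area is 19.29.

19.29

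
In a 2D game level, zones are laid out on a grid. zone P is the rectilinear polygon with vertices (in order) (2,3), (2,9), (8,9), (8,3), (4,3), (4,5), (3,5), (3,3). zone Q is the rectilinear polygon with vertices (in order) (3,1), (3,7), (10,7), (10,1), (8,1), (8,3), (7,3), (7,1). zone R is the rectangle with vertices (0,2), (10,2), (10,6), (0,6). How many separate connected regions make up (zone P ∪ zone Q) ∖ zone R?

3

(zone P ∪ zone Q) ∖ zone R splits into 3 disjoint pieces (area 20, area 2, area 4).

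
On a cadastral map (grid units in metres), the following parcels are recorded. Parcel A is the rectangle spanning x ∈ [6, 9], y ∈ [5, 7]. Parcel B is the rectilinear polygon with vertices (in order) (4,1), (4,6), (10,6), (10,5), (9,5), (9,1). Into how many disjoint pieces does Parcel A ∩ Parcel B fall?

1

Parcel A ∩ Parcel B is a single connected region.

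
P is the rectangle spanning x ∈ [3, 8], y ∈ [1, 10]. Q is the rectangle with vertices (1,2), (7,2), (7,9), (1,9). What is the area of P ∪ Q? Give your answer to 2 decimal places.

59.00

By inclusion–exclusion:
Individual areas: |P| = 45, |Q| = 42.
|P∩Q|: x∈[3,7], y∈[2,9] → 4·7 = 28.
|P ∪ Q| = 87 − 28 = 59.00.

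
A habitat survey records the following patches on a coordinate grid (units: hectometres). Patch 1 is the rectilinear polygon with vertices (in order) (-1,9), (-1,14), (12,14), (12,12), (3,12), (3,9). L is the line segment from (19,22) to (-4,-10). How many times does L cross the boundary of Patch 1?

2

The segment meets the boundary at (11.812,12), (12,12.261).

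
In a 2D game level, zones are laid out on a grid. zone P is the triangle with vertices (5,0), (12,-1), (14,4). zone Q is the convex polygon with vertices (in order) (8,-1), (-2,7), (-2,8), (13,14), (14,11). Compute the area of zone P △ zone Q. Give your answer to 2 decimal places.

|zone P| = 18.5, |zone Q| = 117.5, |zone P∩zone Q| = 3.6129.
|zone P △ zone Q| = |zone P| + |zone Q| − 2·|zone P∩zone Q| = 18.5 + 117.5 − 7.2257 = 128.77.

128.77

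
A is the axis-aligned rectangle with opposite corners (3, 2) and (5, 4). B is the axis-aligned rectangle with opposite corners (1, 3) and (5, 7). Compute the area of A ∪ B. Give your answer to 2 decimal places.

18.00

By inclusion–exclusion:
Individual areas: |A| = 4, |B| = 16.
|A∩B|: x∈[3,5], y∈[3,4] → 2·1 = 2.
|A ∪ B| = 20 − 2 = 18.00.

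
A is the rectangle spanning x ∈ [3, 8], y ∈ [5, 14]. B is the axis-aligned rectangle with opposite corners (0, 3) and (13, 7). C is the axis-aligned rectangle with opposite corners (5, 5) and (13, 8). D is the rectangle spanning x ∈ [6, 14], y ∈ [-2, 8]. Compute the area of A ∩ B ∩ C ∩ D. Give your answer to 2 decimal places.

The intersection is the polygon with vertices (8,7), (8,5), (6,5), (6,7).
By the shoelace formula its area is 4.00.

4.00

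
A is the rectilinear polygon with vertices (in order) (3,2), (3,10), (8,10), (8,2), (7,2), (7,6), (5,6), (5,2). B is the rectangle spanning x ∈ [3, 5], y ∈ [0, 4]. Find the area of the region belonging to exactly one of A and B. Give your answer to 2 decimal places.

32.00

|A| = 32, |B| = 8, |A∩B| = 4.
|A △ B| = |A| + |B| − 2·|A∩B| = 32 + 8 − 8 = 32.00.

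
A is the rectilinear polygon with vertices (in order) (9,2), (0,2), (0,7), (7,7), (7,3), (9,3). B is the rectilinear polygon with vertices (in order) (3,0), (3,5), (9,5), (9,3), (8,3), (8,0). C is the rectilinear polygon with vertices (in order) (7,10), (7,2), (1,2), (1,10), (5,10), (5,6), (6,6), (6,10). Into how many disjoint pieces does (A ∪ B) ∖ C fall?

(A ∪ B) ∖ C splits into 3 disjoint pieces (area 16, area 5, area 1).

3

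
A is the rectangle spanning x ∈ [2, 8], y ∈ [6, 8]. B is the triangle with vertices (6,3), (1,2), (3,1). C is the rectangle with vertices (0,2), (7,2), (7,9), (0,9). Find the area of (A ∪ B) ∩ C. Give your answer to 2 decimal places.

11.75

|A ∪ B| = 15.5.
|(A ∪ B) ∩ C| = 11.75.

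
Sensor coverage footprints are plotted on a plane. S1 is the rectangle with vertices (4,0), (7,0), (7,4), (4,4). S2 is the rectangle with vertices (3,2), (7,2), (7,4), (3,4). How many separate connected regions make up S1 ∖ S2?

1

S1 ∖ S2 is a single connected region.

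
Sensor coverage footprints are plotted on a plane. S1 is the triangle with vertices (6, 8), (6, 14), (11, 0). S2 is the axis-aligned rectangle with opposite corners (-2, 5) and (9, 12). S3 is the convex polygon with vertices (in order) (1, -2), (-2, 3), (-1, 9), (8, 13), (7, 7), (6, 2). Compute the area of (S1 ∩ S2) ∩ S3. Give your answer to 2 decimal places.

The region (S1 ∩ S2) ∩ S3 is the polygon with vertices (6.714,12), (7.477,9.864), (7,7), (6.909,6.545), (6,8), (6,12).
By the shoelace formula its area is 5.66.

5.66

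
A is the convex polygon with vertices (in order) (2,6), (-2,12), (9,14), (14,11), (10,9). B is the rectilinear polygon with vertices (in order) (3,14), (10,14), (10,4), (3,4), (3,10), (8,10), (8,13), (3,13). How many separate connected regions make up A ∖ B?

2

A ∖ B splits into 2 disjoint pieces (area 35.0625, area 8.8).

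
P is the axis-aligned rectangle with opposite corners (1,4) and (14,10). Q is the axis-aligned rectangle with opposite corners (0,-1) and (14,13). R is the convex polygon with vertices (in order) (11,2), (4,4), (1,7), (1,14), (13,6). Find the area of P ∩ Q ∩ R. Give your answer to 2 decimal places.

The intersection is the polygon with vertices (4,4), (1,7), (1,10), (7,10), (13,6), (12,4).
By the shoelace formula its area is 54.50.

54.50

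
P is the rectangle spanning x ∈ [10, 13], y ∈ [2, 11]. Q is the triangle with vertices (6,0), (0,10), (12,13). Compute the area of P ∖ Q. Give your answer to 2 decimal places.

|P| = 27, |P∩Q| = 1.2564.
|P ∖ Q| = |P| − |P∩Q| = 27 − 1.2564 = 25.74.

25.74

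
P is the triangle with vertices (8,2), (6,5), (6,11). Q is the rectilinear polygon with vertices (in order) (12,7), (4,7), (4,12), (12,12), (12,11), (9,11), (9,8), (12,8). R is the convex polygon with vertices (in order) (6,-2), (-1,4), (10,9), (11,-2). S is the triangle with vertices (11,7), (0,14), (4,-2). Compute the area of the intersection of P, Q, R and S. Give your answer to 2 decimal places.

The intersection is the polygon with vertices (6,7), (6,7.182), (6.771,7.532), (6.889,7).
By the shoelace formula its area is 0.31.

0.31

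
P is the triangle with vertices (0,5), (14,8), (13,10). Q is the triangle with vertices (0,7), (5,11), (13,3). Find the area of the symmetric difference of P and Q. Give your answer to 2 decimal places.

41.13

|P| = 15.5, |Q| = 36, |P∩Q| = 5.1864.
|P △ Q| = |P| + |Q| − 2·|P∩Q| = 15.5 + 36 − 10.3728 = 41.13.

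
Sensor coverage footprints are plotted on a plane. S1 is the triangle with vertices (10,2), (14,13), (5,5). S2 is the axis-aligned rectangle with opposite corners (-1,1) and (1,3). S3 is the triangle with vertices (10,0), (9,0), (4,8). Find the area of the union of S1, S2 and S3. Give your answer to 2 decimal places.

By inclusion–exclusion:
Individual areas: |S1| = 33.5, |S2| = 4, |S3| = 4.
|S1∩S2| = 0.
|S1∩S3| = 0.6827.
|S2∩S3| = 0.
|S1∩S2∩S3| = 0.
|S1 ∪ S2 ∪ S3| = 41.5 − 0.6827 + 0 = 40.82.

40.82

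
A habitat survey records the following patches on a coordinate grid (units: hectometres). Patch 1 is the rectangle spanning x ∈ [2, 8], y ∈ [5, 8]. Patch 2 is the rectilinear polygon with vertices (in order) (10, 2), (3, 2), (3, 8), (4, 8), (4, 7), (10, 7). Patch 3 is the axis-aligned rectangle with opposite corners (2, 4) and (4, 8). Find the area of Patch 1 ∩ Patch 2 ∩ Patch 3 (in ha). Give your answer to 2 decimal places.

The intersection is the polygon with vertices (3,5), (3,8), (4,8), (4,7), (4,5).
By the shoelace formula its area is 3.00.

3.00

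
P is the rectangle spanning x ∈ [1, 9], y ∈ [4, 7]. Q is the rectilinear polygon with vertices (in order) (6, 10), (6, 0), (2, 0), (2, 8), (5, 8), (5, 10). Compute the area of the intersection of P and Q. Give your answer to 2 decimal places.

The intersection is the polygon with vertices (6,7), (6,4), (2,4), (2,7).
By the shoelace formula its area is 12.00.

12.00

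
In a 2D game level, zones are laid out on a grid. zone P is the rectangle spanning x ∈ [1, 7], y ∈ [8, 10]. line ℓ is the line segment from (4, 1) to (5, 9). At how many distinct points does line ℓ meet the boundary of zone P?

1

The segment meets the boundary at (4.875,8).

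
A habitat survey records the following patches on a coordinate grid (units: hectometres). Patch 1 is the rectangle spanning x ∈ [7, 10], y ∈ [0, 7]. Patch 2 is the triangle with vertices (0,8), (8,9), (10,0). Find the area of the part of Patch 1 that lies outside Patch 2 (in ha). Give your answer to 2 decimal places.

9.04

|Patch 1| = 21, |Patch 1∩Patch 2| = 11.9556.
|Patch 1 ∖ Patch 2| = |Patch 1| − |Patch 1∩Patch 2| = 21 − 11.9556 = 9.04.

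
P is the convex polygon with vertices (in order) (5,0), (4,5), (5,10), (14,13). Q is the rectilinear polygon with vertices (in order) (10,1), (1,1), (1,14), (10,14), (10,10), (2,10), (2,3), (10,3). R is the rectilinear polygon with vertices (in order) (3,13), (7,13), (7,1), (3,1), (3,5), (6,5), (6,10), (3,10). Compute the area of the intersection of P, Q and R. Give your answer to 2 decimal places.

4.23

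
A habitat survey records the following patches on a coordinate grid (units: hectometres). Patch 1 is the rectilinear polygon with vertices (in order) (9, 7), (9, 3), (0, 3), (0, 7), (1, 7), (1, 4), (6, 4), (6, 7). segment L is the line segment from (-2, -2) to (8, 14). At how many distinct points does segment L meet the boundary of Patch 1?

The segment meets the boundary at (1.75,4), (1.125,3).

2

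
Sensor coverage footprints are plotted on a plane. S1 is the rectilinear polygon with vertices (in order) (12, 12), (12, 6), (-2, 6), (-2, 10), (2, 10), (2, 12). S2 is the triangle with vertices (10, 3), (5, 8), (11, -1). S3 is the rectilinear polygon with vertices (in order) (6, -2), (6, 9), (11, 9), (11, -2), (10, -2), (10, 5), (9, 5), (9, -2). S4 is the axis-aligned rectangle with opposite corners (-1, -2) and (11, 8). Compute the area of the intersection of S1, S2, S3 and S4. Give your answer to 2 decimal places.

0.42

The intersection is the polygon with vertices (6,7), (7,6), (6.333,6), (6,6.5).
By the shoelace formula its area is 0.42.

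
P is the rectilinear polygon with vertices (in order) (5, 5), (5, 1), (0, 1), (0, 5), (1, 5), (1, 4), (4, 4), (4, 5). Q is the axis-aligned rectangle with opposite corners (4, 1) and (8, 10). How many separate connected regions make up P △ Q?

P △ Q splits into 2 disjoint pieces (area 32, area 13).

2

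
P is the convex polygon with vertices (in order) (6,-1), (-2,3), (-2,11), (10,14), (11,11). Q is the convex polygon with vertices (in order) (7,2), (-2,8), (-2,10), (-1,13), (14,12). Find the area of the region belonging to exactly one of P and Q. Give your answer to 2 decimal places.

60.35

|P| = 129.5, |Q| = 105, |P∩Q| = 87.0769.
|P △ Q| = |P| + |Q| − 2·|P∩Q| = 129.5 + 105 − 174.1538 = 60.35.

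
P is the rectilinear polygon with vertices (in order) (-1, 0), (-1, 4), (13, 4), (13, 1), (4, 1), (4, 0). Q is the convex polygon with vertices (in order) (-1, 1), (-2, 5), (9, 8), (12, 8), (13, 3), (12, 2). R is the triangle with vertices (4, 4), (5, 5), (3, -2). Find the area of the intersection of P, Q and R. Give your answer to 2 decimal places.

1.47

The intersection is the polygon with vertices (4.714,4), (3.966,1.382), (3.558,1.351), (4,4).
By the shoelace formula its area is 1.47.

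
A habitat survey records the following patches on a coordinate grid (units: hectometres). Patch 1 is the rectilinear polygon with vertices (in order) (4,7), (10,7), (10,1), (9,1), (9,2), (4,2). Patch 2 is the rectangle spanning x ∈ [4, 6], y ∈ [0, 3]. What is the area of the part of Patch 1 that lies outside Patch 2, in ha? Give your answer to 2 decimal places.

29.00

|Patch 1| = 31, |Patch 1∩Patch 2| = 2.
|Patch 1 ∖ Patch 2| = |Patch 1| − |Patch 1∩Patch 2| = 31 − 2 = 29.00.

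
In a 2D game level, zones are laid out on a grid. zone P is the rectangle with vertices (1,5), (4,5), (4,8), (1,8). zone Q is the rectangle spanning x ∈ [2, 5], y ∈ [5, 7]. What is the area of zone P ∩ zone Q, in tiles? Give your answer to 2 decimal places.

4.00

|zone P∩zone Q|: x∈[2,4], y∈[5,7] → 2·2 = 4.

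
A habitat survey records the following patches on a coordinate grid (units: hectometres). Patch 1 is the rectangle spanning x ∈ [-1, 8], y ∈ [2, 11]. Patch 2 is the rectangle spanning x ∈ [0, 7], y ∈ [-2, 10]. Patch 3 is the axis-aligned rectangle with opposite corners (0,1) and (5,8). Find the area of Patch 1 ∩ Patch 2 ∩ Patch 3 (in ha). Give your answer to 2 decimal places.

30.00

The intersection is the polygon with vertices (0,8), (5,8), (5,2), (0,2).
By the shoelace formula its area is 30.00.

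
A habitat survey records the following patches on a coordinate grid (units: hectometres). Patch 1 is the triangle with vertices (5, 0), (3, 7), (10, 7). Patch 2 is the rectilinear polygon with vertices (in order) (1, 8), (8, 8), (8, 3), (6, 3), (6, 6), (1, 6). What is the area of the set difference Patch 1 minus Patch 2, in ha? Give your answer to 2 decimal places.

14.16

|Patch 1| = 24.5, |Patch 1∩Patch 2| = 10.3429.
|Patch 1 ∖ Patch 2| = |Patch 1| − |Patch 1∩Patch 2| = 24.5 − 10.3429 = 14.16.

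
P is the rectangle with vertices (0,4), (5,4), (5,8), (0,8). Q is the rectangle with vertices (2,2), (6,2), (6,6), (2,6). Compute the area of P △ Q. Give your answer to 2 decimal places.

24.00

|P∩Q|: x∈[2,5], y∈[4,6] → 3·2 = 6.
|P △ Q| = |P| + |Q| − 2·|P∩Q| = 20 + 16 − 12 = 24.00.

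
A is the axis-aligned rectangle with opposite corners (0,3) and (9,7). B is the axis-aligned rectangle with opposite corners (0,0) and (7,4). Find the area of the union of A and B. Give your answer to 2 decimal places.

By inclusion–exclusion:
Individual areas: |A| = 36, |B| = 28.
|A∩B|: x∈[0,7], y∈[3,4] → 7·1 = 7.
|A ∪ B| = 64 − 7 = 57.00.

57.00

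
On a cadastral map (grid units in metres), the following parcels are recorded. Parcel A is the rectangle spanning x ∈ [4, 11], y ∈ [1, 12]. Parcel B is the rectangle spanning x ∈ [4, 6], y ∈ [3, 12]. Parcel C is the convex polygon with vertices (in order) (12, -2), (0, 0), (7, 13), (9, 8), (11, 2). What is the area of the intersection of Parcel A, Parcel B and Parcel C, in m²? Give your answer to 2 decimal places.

12.57

The intersection is the polygon with vertices (6,3), (4,3), (4,7.429), (6,11.143).
By the shoelace formula its area is 12.57.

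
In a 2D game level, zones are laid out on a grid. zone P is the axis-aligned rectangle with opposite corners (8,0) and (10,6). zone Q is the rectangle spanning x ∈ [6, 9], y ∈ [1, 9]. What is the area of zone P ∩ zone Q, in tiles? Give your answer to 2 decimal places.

5.00

|zone P∩zone Q|: x∈[8,9], y∈[1,6] → 1·5 = 5.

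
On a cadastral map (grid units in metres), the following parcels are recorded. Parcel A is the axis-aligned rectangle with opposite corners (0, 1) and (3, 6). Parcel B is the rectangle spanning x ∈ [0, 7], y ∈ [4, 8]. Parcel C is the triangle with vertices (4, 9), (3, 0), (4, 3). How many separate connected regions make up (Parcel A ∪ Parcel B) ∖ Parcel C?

(Parcel A ∪ Parcel B) ∖ Parcel C splits into 2 disjoint pieces (area 23.6667, area 12).

2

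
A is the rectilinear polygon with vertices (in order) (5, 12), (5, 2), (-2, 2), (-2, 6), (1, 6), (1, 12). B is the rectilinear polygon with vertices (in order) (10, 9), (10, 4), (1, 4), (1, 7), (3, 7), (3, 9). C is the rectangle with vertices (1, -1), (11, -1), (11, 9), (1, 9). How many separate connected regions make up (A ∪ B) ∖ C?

2

(A ∪ B) ∖ C splits into 2 disjoint pieces (area 12, area 12).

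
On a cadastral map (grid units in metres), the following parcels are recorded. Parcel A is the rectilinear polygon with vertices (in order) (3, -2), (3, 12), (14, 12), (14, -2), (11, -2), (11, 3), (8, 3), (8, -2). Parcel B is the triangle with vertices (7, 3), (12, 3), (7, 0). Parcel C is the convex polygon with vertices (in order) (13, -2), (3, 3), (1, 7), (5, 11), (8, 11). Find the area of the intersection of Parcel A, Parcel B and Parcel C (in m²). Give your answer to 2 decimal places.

2.34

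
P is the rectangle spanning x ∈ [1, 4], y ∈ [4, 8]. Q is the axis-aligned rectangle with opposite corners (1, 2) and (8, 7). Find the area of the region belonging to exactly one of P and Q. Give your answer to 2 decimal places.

29.00

|P∩Q|: x∈[1,4], y∈[4,7] → 3·3 = 9.
|P △ Q| = |P| + |Q| − 2·|P∩Q| = 12 + 35 − 18 = 29.00.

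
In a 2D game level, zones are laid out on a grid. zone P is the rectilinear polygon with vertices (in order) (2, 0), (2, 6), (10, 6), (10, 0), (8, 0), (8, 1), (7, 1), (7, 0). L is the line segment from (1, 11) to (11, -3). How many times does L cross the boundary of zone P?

2

The segment meets the boundary at (8.857,0), (4.571,6).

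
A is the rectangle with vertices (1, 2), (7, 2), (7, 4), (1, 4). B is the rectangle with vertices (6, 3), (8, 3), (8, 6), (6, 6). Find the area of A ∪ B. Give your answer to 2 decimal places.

By inclusion–exclusion:
Individual areas: |A| = 12, |B| = 6.
|A∩B|: x∈[6,7], y∈[3,4] → 1·1 = 1.
|A ∪ B| = 18 − 1 = 17.00.

17.00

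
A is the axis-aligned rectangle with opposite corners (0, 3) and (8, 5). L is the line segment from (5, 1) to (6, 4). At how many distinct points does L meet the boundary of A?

1

The segment meets the boundary at (5.667,3).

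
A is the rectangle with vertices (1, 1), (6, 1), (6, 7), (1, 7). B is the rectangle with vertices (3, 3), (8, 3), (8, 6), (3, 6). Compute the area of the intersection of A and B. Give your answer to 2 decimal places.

9.00

|A∩B|: x∈[3,6], y∈[3,6] → 3·3 = 9.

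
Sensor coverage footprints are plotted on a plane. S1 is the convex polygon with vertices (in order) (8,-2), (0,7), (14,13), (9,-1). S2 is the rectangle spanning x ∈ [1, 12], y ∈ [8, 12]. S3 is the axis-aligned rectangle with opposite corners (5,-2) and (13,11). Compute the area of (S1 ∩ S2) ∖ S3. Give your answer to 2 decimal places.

3.02

|S1 ∩ S2| = 20.
|(S1 ∩ S2) ∩ S3| = 16.9762.
|(S1 ∩ S2) ∖ S3| = 20 − 16.9762 = 3.02.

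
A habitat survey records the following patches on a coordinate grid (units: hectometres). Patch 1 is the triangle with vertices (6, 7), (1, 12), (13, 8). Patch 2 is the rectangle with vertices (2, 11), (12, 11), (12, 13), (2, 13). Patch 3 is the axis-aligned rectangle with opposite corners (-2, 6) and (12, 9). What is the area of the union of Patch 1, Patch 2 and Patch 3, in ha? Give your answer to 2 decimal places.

By inclusion–exclusion:
Individual areas: |Patch 1| = 20, |Patch 2| = 20, |Patch 3| = 42.
|Patch 1∩Patch 2| = 0.6667.
|Patch 1∩Patch 3| = 10.7619.
|Patch 2∩Patch 3| = 0 (no overlap).
|Patch 1∩Patch 2∩Patch 3| = 0.
|Patch 1 ∪ Patch 2 ∪ Patch 3| = 82 − 11.4286 + 0 = 70.57.

70.57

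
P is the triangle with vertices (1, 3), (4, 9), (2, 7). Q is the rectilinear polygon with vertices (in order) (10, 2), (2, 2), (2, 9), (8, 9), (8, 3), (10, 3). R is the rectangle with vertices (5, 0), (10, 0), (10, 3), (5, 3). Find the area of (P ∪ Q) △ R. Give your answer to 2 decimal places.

|P ∪ Q| = 45.
|(P ∪ Q) ∩ R| = 5.
|(P ∪ Q) △ R| = 45 + 15 − 10 = 50.00.

50.00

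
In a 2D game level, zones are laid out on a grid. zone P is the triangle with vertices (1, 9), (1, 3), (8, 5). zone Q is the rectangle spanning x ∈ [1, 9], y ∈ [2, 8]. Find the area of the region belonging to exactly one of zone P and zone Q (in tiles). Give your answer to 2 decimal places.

28.75

|zone P| = 21, |zone Q| = 48, |zone P∩zone Q| = 20.125.
|zone P △ zone Q| = |zone P| + |zone Q| − 2·|zone P∩zone Q| = 21 + 48 − 40.25 = 28.75.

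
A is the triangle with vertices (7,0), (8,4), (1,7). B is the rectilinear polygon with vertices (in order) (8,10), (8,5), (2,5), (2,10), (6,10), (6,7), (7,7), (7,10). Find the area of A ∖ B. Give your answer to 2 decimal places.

|A| = 15.5, |A∩B| = 2.5833.
|A ∖ B| = |A| − |A∩B| = 15.5 − 2.5833 = 12.92.

12.92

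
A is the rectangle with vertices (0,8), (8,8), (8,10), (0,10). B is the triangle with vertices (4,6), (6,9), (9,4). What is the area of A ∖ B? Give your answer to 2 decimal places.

15.37

|A| = 16, |A∩B| = 0.6333.
|A ∖ B| = |A| − |A∩B| = 16 − 0.6333 = 15.37.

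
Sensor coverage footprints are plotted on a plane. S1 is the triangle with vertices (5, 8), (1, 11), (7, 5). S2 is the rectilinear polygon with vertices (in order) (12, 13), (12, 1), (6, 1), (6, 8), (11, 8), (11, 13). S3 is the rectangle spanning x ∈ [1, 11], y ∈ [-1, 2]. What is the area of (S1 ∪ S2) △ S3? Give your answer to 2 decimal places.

69.75

|S1 ∪ S2| = 49.75.
|(S1 ∪ S2) ∩ S3| = 5.
|(S1 ∪ S2) △ S3| = 49.75 + 30 − 10 = 69.75.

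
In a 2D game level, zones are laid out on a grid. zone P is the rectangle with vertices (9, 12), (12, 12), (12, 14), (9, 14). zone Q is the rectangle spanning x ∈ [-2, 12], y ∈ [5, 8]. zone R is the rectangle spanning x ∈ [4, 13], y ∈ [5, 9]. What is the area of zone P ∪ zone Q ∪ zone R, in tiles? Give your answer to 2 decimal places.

By inclusion–exclusion:
Individual areas: |zone P| = 6, |zone Q| = 42, |zone R| = 36.
|zone P∩zone Q| = 0 (no overlap).
|zone P∩zone R| = 0 (no overlap).
|zone Q∩zone R|: x∈[4,12], y∈[5,8] → 8·3 = 24.
|zone P∩zone Q∩zone R| = 0.
|zone P ∪ zone Q ∪ zone R| = 84 − 24 + 0 = 60.00.

60.00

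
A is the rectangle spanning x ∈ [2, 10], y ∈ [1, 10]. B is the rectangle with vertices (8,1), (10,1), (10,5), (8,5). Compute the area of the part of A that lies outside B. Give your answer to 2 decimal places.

|A∩B|: x∈[8,10], y∈[1,5] → 2·4 = 8.
|A| = 72.
|A ∖ B| = |A| − |A∩B| = 72 − 8 = 64.00.

64.00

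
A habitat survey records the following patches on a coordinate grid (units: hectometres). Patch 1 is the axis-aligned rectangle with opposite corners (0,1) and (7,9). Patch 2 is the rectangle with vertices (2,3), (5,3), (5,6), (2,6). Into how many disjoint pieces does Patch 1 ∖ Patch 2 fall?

1

Patch 1 ∖ Patch 2 is a single connected region.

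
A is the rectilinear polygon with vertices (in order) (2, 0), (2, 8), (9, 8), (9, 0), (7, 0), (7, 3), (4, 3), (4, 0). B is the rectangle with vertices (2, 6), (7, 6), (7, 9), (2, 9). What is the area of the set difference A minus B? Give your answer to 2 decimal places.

|A| = 47, |A∩B| = 10.
|A ∖ B| = |A| − |A∩B| = 47 − 10 = 37.00.

37.00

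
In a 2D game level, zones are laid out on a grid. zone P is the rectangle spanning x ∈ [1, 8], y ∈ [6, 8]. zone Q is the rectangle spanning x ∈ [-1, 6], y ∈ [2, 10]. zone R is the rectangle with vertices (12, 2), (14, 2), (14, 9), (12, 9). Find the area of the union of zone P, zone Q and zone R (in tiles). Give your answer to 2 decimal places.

74.00

By inclusion–exclusion:
Individual areas: |zone P| = 14, |zone Q| = 56, |zone R| = 14.
|zone P∩zone Q|: x∈[1,6], y∈[6,8] → 5·2 = 10.
|zone P∩zone R| = 0 (no overlap).
|zone Q∩zone R| = 0 (no overlap).
|zone P∩zone Q∩zone R| = 0.
|zone P ∪ zone Q ∪ zone R| = 84 − 10 + 0 = 74.00.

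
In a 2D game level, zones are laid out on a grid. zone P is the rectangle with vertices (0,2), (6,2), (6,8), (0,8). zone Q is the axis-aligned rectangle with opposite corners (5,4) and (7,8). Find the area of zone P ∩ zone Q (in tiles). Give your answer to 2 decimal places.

|zone P∩zone Q|: x∈[5,6], y∈[4,8] → 1·4 = 4.

4.00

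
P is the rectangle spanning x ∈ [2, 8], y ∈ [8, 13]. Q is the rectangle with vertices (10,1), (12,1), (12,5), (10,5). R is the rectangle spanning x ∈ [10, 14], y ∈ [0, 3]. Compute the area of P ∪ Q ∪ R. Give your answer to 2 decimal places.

46.00

By inclusion–exclusion:
Individual areas: |P| = 30, |Q| = 8, |R| = 12.
|P∩Q| = 0 (no overlap).
|P∩R| = 0 (no overlap).
|Q∩R|: x∈[10,12], y∈[1,3] → 2·2 = 4.
|P∩Q∩R| = 0.
|P ∪ Q ∪ R| = 50 − 4 + 0 = 46.00.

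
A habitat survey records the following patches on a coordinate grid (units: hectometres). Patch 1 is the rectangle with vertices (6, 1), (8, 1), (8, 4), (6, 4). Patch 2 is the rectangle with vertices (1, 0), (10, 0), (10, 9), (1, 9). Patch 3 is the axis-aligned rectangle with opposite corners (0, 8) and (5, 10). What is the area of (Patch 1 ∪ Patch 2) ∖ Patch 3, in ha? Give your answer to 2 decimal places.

|Patch 1 ∪ Patch 2| = 81.
|(Patch 1 ∪ Patch 2) ∩ Patch 3| = 4.
|(Patch 1 ∪ Patch 2) ∖ Patch 3| = 81 − 4 = 77.00.

77.00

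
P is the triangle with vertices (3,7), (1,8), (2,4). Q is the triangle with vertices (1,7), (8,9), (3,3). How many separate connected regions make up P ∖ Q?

2

P ∖ Q splits into 2 disjoint pieces (area 0.5197, area 0.35).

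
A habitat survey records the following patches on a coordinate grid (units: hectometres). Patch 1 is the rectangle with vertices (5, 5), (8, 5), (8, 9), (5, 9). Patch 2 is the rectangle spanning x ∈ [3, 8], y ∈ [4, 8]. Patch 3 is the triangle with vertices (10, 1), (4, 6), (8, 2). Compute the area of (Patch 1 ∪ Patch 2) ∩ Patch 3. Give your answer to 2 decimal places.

The region (Patch 1 ∪ Patch 2) ∩ Patch 3 is the polygon with vertices (6,4), (4,6), (6.4,4).
By the shoelace formula its area is 0.40.

0.40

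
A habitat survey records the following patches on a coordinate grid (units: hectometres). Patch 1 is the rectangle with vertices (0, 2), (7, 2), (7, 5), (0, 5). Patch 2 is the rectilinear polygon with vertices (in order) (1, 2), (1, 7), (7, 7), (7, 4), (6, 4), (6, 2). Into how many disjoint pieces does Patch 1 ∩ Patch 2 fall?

1

Patch 1 ∩ Patch 2 is a single connected region.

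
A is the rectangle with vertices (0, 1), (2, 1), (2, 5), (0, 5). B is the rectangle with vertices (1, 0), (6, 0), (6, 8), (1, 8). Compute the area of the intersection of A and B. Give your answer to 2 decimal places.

4.00

|A∩B|: x∈[1,2], y∈[1,5] → 1·4 = 4.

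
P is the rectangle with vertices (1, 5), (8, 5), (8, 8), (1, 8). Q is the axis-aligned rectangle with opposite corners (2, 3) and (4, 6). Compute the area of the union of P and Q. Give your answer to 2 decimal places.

25.00

By inclusion–exclusion:
Individual areas: |P| = 21, |Q| = 6.
|P∩Q|: x∈[2,4], y∈[5,6] → 2·1 = 2.
|P ∪ Q| = 27 − 2 = 25.00.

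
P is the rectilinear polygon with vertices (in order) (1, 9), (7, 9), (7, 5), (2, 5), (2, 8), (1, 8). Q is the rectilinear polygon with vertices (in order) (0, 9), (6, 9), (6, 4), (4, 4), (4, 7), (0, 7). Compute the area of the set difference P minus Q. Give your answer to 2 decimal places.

|P| = 21, |P∩Q| = 13.
|P ∖ Q| = |P| − |P∩Q| = 21 − 13 = 8.00.

8.00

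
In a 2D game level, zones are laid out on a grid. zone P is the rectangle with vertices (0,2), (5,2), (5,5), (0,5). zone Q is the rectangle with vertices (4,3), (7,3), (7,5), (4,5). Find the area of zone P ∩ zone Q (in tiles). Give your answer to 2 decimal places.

2.00

|zone P∩zone Q|: x∈[4,5], y∈[3,5] → 1·2 = 2.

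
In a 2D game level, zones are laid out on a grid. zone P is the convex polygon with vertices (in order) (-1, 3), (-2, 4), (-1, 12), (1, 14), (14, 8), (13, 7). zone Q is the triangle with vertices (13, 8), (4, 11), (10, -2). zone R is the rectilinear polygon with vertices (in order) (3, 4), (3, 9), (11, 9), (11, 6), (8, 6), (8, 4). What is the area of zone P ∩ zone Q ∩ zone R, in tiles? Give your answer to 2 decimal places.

16.63

The intersection is the polygon with vertices (4.923,9), (10,9), (11,8.667), (11,6.429), (9.5,6), (8,6), (8,5.571), (6.68,5.194).
By the shoelace formula its area is 16.63.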